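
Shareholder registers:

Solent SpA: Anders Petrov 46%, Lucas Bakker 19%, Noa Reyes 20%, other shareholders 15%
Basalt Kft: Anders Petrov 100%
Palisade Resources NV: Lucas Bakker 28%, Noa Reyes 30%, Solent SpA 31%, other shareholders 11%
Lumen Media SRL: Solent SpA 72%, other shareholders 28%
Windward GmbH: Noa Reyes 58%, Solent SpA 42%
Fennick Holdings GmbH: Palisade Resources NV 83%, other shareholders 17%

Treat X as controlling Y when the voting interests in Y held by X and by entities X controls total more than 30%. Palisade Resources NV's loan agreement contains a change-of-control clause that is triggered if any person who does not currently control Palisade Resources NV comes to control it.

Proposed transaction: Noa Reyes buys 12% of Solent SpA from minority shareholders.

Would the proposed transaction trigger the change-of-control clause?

Yes

The purchase changes only Noa's holdings, so Noa is the only person who could newly come to control Palisade.
Noa holds 58% of Windward, so Noa controls Windward.
In Palisade, Noa's side holds only 30%, not > 30%.
So before the transaction, Noa does not control Palisade.
After the purchase, Noa's direct stake in Solent rises to 20% + 12% = 32%.
Noa holds 32% of Solent, so Noa controls Solent.
Noa and Solent together hold 30% + 31% = 61% of Palisade, so Noa controls Palisade.
Noa did not control Palisade before and does after, so the clause is triggered.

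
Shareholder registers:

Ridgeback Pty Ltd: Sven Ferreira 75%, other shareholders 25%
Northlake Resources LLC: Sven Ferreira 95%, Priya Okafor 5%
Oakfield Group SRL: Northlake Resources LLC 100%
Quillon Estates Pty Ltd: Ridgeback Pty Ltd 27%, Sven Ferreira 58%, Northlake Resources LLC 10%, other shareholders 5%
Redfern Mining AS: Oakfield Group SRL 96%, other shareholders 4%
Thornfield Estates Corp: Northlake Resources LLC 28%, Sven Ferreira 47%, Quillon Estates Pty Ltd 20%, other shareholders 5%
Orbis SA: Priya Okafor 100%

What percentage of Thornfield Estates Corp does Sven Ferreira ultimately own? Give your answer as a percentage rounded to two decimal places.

Sven reaches Thornfield along 5 paths.
Via Northlake: 95% × 28% = 26.6%.
Direct stake: 47% = 47%.
Via Ridgeback → Quillon: 75% × 27% × 20% = 4.05%.
Via Quillon: 58% × 20% = 11.6%.
Via Northlake → Quillon: 95% × 10% × 20% = 1.9%.
Total: 26.6% + 47% + 4.05% + 11.6% + 1.9% = 91.15%.

91.15%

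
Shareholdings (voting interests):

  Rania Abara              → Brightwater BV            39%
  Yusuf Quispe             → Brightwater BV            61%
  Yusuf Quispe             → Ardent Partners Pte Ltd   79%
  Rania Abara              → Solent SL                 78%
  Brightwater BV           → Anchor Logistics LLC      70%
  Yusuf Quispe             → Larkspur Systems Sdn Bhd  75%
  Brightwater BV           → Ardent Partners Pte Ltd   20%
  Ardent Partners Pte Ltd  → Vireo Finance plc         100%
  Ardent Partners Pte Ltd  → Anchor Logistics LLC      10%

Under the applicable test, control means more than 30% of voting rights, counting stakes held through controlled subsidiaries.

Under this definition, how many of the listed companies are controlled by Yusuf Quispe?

Yusuf holds 61% of Brightwater, so Yusuf controls Brightwater.
Yusuf and Brightwater together hold 79% + 20% = 99% of Ardent, so Yusuf controls Ardent.
Yusuf holds 75% of Larkspur, so Yusuf controls Larkspur.
Brightwater and Ardent together hold 70% + 10% = 80% of Anchor, so Yusuf controls Anchor.
Ardent holds 100% of Vireo, so Yusuf controls Vireo.
No other company's threshold is met.
Yusuf controls 5 companies.

5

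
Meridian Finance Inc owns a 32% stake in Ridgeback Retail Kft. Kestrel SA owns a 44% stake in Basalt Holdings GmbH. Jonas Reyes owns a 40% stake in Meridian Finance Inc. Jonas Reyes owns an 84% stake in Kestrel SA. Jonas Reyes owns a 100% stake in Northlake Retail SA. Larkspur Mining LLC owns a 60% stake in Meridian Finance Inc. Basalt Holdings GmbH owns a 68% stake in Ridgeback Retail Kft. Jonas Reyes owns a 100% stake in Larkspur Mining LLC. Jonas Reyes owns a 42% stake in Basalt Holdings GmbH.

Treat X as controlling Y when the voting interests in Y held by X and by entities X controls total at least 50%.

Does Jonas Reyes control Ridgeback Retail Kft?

Jonas holds 84% of Kestrel, so Jonas controls Kestrel.
Kestrel and Jonas together hold 44% + 42% = 86% of Basalt, so Jonas controls Basalt.
Jonas holds 100% of Larkspur, so Jonas controls Larkspur.
Jonas and Larkspur together hold 40% + 60% = 100% of Meridian, so Jonas controls Meridian.
Meridian and Basalt together hold 32% + 68% = 100% of Ridgeback, so Jonas controls Ridgeback.

Yes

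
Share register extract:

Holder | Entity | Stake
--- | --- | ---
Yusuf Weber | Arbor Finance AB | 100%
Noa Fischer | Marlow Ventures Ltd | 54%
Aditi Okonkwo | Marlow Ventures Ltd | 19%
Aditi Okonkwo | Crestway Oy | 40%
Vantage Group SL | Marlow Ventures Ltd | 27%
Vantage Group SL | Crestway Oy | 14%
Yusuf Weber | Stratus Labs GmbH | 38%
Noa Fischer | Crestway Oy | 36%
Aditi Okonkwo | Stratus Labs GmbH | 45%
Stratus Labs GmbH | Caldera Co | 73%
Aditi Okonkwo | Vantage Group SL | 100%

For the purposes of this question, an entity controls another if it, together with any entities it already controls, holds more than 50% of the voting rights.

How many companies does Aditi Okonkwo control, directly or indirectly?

2

Aditi holds 100% of Vantage, so Aditi controls Vantage.
Aditi and Vantage together hold 40% + 14% = 54% of Crestway, so Aditi controls Crestway.
No other company's threshold is met.
Aditi controls 2 companies.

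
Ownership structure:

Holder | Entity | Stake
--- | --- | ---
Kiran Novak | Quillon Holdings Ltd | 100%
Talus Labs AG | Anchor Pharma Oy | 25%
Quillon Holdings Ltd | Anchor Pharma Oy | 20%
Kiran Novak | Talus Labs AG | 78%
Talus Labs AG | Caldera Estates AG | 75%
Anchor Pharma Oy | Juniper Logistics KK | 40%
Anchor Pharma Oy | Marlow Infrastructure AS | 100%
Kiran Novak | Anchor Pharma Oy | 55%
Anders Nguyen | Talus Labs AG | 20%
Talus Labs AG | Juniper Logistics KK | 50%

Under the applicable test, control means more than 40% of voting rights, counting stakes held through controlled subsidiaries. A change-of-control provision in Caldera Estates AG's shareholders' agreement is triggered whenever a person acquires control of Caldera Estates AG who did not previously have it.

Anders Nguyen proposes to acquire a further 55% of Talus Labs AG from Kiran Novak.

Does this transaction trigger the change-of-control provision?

Yes

The purchase adds only to Anders's holdings (Kiran's stake shrinks), so Anders is the only person who could newly come to control Caldera.
Anders's largest direct stake is 20% in Talus, which does not meet the threshold, so Anders controls no company.
Neither Anders nor any entity Anders controls holds any voting interest in Caldera.
So before the transaction, Anders does not control Caldera.
After the purchase, Anders's direct stake in Talus rises to 20% + 55% = 75%, and Kiran's stake falls to 23%.
Anders holds 75% of Talus, so Anders controls Talus.
Talus holds 75% of Caldera, so Anders controls Caldera.
Anders did not control Caldera before and does after, so the clause is triggered.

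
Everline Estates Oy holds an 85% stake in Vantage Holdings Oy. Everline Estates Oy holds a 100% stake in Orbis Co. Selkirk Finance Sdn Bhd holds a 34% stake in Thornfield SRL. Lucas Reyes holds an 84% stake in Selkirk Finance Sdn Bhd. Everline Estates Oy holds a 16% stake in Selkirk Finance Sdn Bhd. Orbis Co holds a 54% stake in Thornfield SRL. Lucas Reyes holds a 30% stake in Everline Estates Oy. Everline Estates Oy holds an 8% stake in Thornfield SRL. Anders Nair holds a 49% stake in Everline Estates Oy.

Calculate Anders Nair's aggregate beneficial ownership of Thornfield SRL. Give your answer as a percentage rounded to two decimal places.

Anders reaches Thornfield along 3 paths.
Via Everline → Selkirk: 49% × 16% × 34% = 2.6656%.
Via Everline → Orbis: 49% × 100% × 54% = 26.46%.
Via Everline: 49% × 8% = 3.92%.
Total: 2.6656% + 26.46% + 3.92% = 33.0456%.
Rounded: 33.05%.

33.05%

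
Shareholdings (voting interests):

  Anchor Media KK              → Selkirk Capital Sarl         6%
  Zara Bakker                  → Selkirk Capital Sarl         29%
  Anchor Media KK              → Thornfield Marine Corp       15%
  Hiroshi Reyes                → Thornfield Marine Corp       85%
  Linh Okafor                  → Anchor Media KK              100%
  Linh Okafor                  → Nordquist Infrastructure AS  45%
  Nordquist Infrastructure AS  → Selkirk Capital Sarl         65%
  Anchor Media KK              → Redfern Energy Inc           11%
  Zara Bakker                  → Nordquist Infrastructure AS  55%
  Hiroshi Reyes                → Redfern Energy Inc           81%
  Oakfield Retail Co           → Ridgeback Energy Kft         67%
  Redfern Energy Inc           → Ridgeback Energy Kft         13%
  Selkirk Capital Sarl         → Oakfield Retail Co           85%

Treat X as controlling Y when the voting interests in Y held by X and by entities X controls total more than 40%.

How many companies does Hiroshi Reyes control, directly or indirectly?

Hiroshi holds 81% of Redfern, so Hiroshi controls Redfern.
Hiroshi holds 85% of Thornfield, so Hiroshi controls Thornfield.
No other company's threshold is met.
Hiroshi controls 2 companies.

2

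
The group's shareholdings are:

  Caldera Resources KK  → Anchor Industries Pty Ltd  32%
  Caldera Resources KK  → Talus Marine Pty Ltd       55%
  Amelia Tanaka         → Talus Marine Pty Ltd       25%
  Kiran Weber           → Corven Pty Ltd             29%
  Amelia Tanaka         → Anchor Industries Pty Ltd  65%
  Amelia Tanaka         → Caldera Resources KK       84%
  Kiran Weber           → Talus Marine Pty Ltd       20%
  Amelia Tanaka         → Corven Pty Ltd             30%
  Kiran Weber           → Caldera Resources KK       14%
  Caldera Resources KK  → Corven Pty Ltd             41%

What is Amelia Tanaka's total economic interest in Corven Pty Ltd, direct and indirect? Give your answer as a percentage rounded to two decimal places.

Amelia reaches Corven along 2 paths.
Via Caldera: 84% × 41% = 34.44%.
Direct stake: 30% = 30%.
Total: 34.44% + 30% = 64.44%.

64.44%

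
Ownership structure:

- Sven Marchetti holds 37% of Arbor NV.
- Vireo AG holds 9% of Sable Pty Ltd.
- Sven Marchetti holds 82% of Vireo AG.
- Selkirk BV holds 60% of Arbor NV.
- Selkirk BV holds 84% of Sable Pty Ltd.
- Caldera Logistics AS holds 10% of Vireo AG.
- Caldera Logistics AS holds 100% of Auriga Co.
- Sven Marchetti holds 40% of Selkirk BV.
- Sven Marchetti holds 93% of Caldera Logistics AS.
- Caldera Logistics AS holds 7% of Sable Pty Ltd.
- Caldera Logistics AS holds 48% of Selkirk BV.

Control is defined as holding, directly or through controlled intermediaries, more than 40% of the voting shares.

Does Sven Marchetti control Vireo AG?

Sven holds 93% of Caldera, so Sven controls Caldera.
Sven and Caldera together hold 82% + 10% = 92% of Vireo, so Sven controls Vireo.

Yes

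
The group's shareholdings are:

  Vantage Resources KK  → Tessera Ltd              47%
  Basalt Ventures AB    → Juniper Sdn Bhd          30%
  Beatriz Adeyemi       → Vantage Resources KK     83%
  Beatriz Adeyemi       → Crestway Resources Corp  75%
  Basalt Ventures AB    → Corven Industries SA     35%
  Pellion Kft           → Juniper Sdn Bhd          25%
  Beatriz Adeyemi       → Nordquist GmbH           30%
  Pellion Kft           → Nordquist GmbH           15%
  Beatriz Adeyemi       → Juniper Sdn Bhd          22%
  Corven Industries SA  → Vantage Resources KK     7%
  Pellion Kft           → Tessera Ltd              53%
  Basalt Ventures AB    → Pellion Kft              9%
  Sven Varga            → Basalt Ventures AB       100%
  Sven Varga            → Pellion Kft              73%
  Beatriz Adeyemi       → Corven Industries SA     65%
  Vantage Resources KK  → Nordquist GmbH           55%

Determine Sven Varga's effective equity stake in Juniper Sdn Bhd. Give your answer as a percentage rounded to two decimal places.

Sven reaches Juniper along 3 paths.
Via Basalt: 100% × 30% = 30%.
Via Pellion: 73% × 25% = 18.25%.
Via Basalt → Pellion: 100% × 9% × 25% = 2.25%.
Total: 30% + 18.25% + 2.25% = 50.5%.
Rounded: 50.50%.

50.50%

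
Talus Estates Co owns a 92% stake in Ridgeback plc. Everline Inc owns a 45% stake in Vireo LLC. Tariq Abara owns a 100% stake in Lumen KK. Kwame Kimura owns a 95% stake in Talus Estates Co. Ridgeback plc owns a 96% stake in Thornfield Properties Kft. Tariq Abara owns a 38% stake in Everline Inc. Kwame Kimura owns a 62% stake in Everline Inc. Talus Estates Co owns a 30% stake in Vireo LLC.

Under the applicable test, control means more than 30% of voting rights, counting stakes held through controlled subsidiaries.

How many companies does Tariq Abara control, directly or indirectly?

3

Tariq holds 100% of Lumen, so Tariq controls Lumen.
Tariq holds 38% of Everline, so Tariq controls Everline.
Everline holds 45% of Vireo, so Tariq controls Vireo.
No other company's threshold is met.
Tariq controls 3 companies.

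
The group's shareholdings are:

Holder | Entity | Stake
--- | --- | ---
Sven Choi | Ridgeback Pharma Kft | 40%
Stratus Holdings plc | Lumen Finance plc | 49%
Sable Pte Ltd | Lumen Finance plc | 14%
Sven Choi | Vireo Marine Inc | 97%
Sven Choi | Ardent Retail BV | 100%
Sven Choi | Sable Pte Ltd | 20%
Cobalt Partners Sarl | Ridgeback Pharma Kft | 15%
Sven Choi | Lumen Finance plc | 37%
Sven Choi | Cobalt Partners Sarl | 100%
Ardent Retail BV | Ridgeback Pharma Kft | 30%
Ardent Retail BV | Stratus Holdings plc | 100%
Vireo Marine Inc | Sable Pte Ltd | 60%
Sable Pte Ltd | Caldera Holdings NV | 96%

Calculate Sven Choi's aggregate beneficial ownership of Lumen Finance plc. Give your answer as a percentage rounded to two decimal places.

Sven reaches Lumen along 4 paths.
Via Ardent → Stratus: 100% × 100% × 49% = 49%.
Via Sable: 20% × 14% = 2.8%.
Via Vireo → Sable: 97% × 60% × 14% = 8.148%.
Direct stake: 37% = 37%.
Total: 49% + 2.8% + 8.148% + 37% = 96.948%.
Rounded: 96.95%.

96.95%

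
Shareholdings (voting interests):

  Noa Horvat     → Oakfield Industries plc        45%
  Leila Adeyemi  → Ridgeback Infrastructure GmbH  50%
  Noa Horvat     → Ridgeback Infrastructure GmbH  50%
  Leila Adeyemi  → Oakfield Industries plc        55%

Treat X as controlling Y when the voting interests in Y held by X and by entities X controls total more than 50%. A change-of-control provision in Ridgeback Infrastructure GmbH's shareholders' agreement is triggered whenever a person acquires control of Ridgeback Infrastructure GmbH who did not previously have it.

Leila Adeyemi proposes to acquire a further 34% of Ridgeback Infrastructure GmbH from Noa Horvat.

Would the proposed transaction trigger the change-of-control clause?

The purchase adds only to Leila's holdings (Noa's stake shrinks), so Leila is the only person who could newly come to control Ridgeback.
Leila holds 55% of Oakfield, so Leila controls Oakfield.
In Ridgeback, Leila's side holds only 50%, not > 50%.
So before the transaction, Leila does not control Ridgeback.
After the purchase, Leila's direct stake in Ridgeback rises to 50% + 34% = 84%, and Noa's stake falls to 16%.
Leila holds 84% of Ridgeback, so Leila controls Ridgeback.
Leila did not control Ridgeback before and does after, so the clause is triggered.

Yes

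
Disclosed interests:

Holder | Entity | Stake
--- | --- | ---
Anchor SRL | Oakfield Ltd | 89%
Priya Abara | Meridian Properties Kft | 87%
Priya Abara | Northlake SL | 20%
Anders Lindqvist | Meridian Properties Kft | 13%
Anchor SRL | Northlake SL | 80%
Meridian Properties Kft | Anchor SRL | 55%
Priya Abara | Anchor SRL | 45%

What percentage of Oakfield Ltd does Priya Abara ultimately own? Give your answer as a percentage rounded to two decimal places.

Priya reaches Oakfield along 2 paths.
Via Anchor: 45% × 89% = 40.05%.
Via Meridian → Anchor: 87% × 55% × 89% = 42.5865%.
Total: 40.05% + 42.5865% = 82.6365%.
Rounded: 82.64%.

82.64%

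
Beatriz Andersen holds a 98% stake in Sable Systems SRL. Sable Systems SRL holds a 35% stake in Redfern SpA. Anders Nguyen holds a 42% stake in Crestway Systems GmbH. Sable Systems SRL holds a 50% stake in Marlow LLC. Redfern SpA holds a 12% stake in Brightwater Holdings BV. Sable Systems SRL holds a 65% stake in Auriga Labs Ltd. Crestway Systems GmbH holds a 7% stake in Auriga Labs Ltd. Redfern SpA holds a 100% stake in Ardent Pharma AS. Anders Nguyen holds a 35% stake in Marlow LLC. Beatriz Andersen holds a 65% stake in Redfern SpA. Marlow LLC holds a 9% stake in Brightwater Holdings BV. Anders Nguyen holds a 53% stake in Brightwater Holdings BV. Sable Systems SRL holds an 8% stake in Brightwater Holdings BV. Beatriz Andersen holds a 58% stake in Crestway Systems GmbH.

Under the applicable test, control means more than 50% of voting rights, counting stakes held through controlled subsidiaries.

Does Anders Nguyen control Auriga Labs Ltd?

No

Anders holds 53% of Brightwater, so Anders controls Brightwater.
Neither Anders nor any entity Anders controls holds any voting interest in Auriga.
So Anders does not control Auriga.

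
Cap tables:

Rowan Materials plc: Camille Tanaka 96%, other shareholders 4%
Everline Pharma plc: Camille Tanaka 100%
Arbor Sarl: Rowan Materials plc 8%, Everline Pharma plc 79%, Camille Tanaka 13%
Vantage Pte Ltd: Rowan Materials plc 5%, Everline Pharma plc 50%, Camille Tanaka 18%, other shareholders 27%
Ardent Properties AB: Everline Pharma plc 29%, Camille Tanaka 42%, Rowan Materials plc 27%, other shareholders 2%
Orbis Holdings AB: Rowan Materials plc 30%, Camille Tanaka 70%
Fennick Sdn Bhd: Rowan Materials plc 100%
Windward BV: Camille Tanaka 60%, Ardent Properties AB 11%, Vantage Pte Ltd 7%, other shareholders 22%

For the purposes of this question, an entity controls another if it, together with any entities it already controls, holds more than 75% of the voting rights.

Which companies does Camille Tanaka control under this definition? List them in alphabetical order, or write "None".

Arbor Sarl, Ardent Properties AB, Everline Pharma plc, Fennick Sdn Bhd, Orbis Holdings AB, Rowan Materials plc

Camille holds 96% of Rowan, so Camille controls Rowan.
Camille holds 100% of Everline, so Camille controls Everline.
Rowan and Everline and Camille together hold 8% + 79% + 13% = 100% of Arbor, so Camille controls Arbor.
Everline and Camille and Rowan together hold 29% + 42% + 27% = 98% of Ardent, so Camille controls Ardent.
Rowan and Camille together hold 30% + 70% = 100% of Orbis, so Camille controls Orbis.
Rowan holds 100% of Fennick, so Camille controls Fennick.
No other company's threshold is met.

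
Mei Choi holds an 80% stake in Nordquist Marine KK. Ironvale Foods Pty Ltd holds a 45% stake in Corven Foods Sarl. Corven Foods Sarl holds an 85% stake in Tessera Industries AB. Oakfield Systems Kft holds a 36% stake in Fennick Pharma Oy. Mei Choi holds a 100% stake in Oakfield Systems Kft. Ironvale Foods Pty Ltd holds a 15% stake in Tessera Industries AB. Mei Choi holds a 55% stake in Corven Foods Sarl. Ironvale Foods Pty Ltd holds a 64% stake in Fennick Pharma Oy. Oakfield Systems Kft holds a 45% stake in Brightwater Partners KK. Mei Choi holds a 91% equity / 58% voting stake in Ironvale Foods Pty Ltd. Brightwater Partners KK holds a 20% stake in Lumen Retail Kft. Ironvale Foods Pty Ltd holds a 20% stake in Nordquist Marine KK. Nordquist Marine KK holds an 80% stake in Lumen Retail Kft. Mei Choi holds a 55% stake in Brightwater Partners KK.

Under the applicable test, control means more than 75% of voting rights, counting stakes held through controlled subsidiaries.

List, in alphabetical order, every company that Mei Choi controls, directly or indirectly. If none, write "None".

Brightwater Partners KK, Lumen Retail Kft, Nordquist Marine KK, Oakfield Systems Kft

Mei holds 80% of Nordquist, so Mei controls Nordquist.
Mei holds 100% of Oakfield, so Mei controls Oakfield.
Oakfield and Mei together hold 45% + 55% = 100% of Brightwater, so Mei controls Brightwater.
Brightwater and Nordquist together hold 20% + 80% = 100% of Lumen, so Mei controls Lumen.
No other company's threshold is met.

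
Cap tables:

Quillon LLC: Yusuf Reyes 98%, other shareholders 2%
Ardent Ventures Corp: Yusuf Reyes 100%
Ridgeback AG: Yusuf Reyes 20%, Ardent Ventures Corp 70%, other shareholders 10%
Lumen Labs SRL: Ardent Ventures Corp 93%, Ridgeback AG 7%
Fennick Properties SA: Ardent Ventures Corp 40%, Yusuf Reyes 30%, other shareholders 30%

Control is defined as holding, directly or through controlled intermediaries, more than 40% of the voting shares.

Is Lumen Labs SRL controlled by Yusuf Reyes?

Yusuf holds 100% of Ardent, so Yusuf controls Ardent.
Yusuf and Ardent together hold 20% + 70% = 90% of Ridgeback, so Yusuf controls Ridgeback.
Ardent and Ridgeback together hold 93% + 7% = 100% of Lumen, so Yusuf controls Lumen.

Yes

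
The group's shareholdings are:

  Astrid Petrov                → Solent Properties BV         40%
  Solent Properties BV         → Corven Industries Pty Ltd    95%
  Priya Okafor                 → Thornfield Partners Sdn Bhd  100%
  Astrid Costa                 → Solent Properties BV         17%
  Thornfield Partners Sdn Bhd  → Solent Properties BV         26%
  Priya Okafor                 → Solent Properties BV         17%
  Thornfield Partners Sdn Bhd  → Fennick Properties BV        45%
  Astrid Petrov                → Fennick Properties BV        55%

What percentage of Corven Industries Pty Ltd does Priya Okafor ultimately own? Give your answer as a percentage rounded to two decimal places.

40.85%

Priya reaches Corven along 2 paths.
Via Thornfield → Solent: 100% × 26% × 95% = 24.7%.
Via Solent: 17% × 95% = 16.15%.
Total: 24.7% + 16.15% = 40.85%.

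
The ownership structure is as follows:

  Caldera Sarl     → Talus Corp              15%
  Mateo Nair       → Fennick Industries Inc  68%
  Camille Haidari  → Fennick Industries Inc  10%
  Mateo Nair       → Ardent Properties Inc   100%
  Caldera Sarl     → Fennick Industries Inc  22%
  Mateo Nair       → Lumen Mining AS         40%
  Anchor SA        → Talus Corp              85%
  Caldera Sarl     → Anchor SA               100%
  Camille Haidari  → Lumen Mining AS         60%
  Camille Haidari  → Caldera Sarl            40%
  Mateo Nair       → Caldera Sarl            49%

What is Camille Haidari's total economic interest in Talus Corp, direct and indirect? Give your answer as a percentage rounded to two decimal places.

Camille reaches Talus along 2 paths.
Via Caldera: 40% × 15% = 6%.
Via Caldera → Anchor: 40% × 100% × 85% = 34%.
Total: 6% + 34% = 40%.
Rounded: 40.00%.

40.00%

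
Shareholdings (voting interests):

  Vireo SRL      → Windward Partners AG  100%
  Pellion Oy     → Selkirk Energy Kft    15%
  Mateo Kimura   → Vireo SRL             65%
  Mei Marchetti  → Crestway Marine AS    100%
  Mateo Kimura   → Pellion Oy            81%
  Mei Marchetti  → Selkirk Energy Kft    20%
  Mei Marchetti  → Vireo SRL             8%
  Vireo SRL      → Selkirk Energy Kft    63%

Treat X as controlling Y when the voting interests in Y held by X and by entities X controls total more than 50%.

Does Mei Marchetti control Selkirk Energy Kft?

Mei holds 100% of Crestway, so Mei controls Crestway.
In Selkirk, Mei's side holds only 20%, not > 50%.
So Mei does not control Selkirk.

No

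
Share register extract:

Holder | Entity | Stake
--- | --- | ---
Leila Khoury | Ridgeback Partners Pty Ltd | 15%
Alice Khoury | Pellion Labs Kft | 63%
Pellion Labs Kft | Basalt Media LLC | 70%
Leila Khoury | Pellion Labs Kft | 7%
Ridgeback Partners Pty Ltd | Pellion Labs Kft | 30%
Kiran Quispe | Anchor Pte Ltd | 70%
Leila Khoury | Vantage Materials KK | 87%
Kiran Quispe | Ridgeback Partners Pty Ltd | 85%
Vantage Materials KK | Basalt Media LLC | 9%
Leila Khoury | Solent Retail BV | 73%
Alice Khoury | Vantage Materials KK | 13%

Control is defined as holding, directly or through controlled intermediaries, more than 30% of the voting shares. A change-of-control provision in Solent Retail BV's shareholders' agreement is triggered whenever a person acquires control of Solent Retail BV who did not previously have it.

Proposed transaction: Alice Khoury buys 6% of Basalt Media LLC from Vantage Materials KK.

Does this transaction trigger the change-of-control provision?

No

The purchase adds only to Alice's holdings (Vantage's stake shrinks), so Alice is the only person who could newly come to control Solent.
Alice holds 63% of Pellion, so Alice controls Pellion.
Pellion holds 70% of Basalt, so Alice controls Basalt.
Neither Alice nor any entity Alice controls holds any voting interest in Solent.
So before the transaction, Alice does not control Solent.
After the purchase, Alice holds 6% of Basalt directly, and Vantage's stake falls to 3%.
Pellion and Alice together hold 70% + 6% = 76% of Basalt, so Alice controls Basalt.
After the transaction, neither Alice nor any entity Alice controls holds a voting interest in Solent, so Alice still does not control it.
No new person acquires control, so the clause is not triggered.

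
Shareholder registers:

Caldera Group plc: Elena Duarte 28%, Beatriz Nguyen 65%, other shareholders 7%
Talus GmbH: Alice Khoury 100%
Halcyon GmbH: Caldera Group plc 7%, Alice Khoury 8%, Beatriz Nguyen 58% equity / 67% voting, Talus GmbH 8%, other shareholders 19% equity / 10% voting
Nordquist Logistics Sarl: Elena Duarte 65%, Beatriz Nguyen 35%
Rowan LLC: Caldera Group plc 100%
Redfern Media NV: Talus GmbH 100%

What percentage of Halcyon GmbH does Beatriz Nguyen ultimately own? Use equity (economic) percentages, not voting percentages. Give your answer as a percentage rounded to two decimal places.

62.55%

Beatriz reaches Halcyon along 2 paths.
Via Caldera: 65% × 7% = 4.55%.
Direct stake: 58% = 58%.
Total: 4.55% + 58% = 62.55%.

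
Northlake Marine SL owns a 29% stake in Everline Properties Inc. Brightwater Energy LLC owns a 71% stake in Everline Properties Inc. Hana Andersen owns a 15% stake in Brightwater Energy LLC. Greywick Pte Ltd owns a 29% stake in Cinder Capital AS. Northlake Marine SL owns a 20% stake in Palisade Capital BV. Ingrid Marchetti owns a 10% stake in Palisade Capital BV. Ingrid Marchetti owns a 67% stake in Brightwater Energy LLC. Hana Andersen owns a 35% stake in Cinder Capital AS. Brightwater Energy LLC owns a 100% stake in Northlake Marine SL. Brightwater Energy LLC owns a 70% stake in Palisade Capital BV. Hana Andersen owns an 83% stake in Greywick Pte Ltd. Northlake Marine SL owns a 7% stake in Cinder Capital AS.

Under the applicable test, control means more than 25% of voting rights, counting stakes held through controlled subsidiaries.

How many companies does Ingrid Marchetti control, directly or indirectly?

Ingrid holds 67% of Brightwater, so Ingrid controls Brightwater.
Brightwater holds 100% of Northlake, so Ingrid controls Northlake.
Ingrid and Brightwater and Northlake together hold 10% + 70% + 20% = 100% of Palisade, so Ingrid controls Palisade.
Brightwater and Northlake together hold 71% + 29% = 100% of Everline, so Ingrid controls Everline.
No other company's threshold is met.
Ingrid controls 4 companies.

4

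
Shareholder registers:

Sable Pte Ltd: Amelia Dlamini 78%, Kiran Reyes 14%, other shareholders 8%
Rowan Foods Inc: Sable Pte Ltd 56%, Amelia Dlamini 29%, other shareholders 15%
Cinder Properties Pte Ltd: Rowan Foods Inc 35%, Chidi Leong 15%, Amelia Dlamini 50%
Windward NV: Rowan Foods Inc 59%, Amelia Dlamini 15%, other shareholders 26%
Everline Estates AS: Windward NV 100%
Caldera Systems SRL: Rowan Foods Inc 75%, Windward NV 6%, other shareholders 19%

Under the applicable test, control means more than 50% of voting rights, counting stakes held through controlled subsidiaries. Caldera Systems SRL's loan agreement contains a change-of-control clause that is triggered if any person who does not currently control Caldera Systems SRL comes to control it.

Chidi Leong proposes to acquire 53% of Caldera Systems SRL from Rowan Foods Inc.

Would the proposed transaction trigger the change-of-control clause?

The purchase adds only to Chidi's holdings (Rowan's stake shrinks), so Chidi is the only person who could newly come to control Caldera.
Chidi's largest direct stake is 15% in Cinder, which does not meet the threshold, so Chidi controls no company.
Neither Chidi nor any entity Chidi controls holds any voting interest in Caldera.
So before the transaction, Chidi does not control Caldera.
After the purchase, Chidi holds 53% of Caldera directly, and Rowan's stake falls to 22%.
Chidi holds 53% of Caldera, so Chidi controls Caldera.
Chidi did not control Caldera before and does after, so the clause is triggered.

Yes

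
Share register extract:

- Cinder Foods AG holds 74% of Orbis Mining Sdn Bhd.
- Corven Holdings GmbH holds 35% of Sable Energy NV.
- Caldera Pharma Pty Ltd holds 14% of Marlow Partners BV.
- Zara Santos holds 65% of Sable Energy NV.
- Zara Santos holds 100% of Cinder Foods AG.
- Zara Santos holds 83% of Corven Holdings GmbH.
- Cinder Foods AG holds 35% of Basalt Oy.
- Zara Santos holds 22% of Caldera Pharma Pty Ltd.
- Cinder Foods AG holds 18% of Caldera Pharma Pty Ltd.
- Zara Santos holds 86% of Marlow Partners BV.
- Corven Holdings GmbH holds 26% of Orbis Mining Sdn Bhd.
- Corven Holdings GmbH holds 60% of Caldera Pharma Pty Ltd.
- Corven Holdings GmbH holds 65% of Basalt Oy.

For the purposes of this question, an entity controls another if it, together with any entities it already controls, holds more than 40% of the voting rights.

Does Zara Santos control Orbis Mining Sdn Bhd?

Yes

Zara holds 83% of Corven, so Zara controls Corven.
Zara holds 100% of Cinder, so Zara controls Cinder.
Corven and Cinder together hold 26% + 74% = 100% of Orbis, so Zara controls Orbis.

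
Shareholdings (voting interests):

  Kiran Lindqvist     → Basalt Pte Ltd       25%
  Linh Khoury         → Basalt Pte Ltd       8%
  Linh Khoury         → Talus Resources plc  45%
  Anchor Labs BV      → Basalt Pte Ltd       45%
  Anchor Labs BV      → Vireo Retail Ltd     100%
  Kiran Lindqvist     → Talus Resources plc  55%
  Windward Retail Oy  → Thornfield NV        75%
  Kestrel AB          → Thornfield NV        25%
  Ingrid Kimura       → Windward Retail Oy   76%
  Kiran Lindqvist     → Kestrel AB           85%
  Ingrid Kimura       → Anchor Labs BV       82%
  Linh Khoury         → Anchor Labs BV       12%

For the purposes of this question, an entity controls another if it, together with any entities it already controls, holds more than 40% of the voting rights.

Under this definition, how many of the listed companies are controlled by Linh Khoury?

Linh holds 45% of Talus, so Linh controls Talus.
No other company's threshold is met.
Linh controls 1 company.

1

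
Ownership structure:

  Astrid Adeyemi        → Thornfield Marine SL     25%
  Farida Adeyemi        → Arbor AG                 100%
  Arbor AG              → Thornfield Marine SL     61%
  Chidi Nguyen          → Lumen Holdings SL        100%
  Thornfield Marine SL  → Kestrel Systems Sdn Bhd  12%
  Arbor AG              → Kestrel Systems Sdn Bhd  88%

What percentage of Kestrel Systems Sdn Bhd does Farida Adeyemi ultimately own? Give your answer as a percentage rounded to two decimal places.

95.32%

Farida reaches Kestrel along 2 paths.
Via Arbor: 100% × 88% = 88%.
Via Arbor → Thornfield: 100% × 61% × 12% = 7.32%.
Total: 88% + 7.32% = 95.32%.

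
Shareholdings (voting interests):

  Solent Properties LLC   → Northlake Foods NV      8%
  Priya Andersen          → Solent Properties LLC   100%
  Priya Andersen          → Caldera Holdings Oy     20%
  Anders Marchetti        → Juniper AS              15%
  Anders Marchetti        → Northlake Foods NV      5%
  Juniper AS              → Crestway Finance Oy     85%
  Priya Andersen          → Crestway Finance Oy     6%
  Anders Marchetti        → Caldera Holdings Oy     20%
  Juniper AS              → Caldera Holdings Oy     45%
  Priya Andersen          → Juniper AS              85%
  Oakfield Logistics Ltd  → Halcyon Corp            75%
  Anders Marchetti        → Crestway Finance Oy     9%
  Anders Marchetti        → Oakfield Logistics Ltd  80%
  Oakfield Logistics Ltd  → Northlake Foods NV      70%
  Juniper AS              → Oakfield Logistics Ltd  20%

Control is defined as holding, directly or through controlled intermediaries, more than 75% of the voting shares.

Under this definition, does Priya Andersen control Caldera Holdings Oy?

Priya holds 85% of Juniper, so Priya controls Juniper.
Priya holds 100% of Solent, so Priya controls Solent.
Priya and Juniper together hold 6% + 85% = 91% of Crestway, so Priya controls Crestway.
In Caldera, Priya's side holds only 20% + 45% = 65%, not > 75%.
So Priya does not control Caldera.

No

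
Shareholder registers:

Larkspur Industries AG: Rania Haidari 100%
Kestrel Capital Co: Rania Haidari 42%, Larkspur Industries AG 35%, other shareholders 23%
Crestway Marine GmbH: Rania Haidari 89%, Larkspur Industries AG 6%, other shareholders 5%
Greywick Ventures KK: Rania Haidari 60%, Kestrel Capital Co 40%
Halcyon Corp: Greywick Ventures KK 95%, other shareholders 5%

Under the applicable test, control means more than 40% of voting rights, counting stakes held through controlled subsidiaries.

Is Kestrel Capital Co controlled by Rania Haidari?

Yes

Rania holds 100% of Larkspur, so Rania controls Larkspur.
Rania and Larkspur together hold 42% + 35% = 77% of Kestrel, so Rania controls Kestrel.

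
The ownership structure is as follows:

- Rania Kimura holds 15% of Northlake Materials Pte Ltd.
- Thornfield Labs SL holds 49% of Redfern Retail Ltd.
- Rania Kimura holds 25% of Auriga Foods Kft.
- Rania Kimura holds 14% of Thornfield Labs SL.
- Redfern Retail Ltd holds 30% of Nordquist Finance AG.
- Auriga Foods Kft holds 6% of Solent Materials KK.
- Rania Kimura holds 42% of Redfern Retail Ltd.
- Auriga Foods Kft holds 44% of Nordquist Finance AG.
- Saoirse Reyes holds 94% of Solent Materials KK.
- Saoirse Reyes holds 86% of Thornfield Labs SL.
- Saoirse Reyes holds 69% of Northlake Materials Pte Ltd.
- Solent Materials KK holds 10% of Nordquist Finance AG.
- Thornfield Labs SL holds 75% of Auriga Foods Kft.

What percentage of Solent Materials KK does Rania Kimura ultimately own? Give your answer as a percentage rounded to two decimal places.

Rania reaches Solent along 2 paths.
Via Thornfield → Auriga: 14% × 75% × 6% = 0.63%.
Via Auriga: 25% × 6% = 1.5%.
Total: 0.63% + 1.5% = 2.13%.

2.13%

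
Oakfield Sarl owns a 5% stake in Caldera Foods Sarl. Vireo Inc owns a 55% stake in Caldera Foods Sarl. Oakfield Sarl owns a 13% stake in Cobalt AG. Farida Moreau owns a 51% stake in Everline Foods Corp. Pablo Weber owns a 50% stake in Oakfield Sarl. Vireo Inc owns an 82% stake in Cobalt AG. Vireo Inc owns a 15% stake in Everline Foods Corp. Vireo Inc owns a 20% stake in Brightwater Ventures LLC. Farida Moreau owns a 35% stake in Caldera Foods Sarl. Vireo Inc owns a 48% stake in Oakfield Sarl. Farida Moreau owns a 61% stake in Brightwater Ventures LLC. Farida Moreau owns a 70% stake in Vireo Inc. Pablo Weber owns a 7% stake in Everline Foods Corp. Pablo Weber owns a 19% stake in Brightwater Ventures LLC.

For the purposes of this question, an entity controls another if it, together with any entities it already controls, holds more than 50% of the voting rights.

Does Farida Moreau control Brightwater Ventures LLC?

Yes

Farida holds 70% of Vireo, so Farida controls Vireo.
Farida and Vireo together hold 61% + 20% = 81% of Brightwater, so Farida controls Brightwater.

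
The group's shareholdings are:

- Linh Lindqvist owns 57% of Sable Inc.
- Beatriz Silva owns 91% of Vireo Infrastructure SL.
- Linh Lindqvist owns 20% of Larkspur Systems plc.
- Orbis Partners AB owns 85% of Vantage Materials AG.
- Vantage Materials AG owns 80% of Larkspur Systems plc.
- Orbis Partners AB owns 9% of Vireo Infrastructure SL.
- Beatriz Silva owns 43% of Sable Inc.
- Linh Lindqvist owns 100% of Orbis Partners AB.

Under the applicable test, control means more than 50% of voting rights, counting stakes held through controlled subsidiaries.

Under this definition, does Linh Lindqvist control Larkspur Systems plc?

Yes

Linh holds 100% of Orbis, so Linh controls Orbis.
Orbis holds 85% of Vantage, so Linh controls Vantage.
Linh and Vantage together hold 20% + 80% = 100% of Larkspur, so Linh controls Larkspur.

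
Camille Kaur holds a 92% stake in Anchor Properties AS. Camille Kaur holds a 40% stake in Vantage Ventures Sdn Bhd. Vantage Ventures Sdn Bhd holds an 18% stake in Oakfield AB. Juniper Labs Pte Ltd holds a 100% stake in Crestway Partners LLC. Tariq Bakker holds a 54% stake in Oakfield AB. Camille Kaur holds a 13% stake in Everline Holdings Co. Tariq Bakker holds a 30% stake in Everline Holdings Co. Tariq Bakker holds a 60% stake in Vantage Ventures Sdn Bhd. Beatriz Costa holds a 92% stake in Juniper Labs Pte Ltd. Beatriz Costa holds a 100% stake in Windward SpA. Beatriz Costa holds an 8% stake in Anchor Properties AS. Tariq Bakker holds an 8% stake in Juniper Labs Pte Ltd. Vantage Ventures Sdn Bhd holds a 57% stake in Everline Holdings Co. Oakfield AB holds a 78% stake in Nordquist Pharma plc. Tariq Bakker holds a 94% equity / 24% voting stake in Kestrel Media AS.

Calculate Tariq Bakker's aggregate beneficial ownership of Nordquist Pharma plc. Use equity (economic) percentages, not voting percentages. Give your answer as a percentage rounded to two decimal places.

50.54%

Tariq reaches Nordquist along 2 paths.
Via Vantage → Oakfield: 60% × 18% × 78% = 8.424%.
Via Oakfield: 54% × 78% = 42.12%.
Total: 8.424% + 42.12% = 50.544%.
Rounded: 50.54%.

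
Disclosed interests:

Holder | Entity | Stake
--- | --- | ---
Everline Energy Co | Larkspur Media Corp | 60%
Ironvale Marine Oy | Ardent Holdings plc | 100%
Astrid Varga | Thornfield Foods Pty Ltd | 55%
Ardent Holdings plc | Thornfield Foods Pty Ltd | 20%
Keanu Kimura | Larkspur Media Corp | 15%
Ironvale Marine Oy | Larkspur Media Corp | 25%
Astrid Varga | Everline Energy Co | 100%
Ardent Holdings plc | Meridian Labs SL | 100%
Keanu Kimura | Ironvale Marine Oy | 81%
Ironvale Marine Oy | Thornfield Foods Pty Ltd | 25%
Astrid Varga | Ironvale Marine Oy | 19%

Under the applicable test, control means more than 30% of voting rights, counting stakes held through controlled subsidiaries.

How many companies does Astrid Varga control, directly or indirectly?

Astrid holds 100% of Everline, so Astrid controls Everline.
Everline holds 60% of Larkspur, so Astrid controls Larkspur.
Astrid holds 55% of Thornfield, so Astrid controls Thornfield.
No other company's threshold is met.
Astrid controls 3 companies.

3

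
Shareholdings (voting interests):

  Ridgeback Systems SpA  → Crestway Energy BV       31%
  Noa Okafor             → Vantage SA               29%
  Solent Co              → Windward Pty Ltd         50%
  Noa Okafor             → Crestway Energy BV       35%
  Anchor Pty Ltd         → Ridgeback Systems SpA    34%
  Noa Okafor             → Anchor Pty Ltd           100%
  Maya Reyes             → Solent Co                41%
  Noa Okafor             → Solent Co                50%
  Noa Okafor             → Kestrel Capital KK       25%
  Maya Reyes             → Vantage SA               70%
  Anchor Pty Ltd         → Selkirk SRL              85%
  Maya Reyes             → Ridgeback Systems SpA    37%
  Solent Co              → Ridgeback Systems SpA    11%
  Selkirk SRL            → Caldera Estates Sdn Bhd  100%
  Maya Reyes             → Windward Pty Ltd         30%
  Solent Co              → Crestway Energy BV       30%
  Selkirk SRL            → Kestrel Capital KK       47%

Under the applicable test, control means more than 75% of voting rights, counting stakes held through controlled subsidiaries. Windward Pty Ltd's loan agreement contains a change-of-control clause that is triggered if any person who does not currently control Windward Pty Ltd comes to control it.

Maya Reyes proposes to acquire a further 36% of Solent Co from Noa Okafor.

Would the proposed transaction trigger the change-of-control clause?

The purchase adds only to Maya's holdings (Noa's stake shrinks), so Maya is the only person who could newly come to control Windward.
Maya's largest direct stake is 70% in Vantage, which does not meet the threshold, so Maya controls no company.
In Windward, Maya's side holds only 30%, not > 75%.
So before the transaction, Maya does not control Windward.
After the purchase, Maya's direct stake in Solent rises to 41% + 36% = 77%, and Noa's stake falls to 14%.
Maya holds 77% of Solent, so Maya controls Solent.
Maya and Solent together hold 30% + 50% = 80% of Windward, so Maya controls Windward.
Maya did not control Windward before and does after, so the clause is triggered.

Yes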